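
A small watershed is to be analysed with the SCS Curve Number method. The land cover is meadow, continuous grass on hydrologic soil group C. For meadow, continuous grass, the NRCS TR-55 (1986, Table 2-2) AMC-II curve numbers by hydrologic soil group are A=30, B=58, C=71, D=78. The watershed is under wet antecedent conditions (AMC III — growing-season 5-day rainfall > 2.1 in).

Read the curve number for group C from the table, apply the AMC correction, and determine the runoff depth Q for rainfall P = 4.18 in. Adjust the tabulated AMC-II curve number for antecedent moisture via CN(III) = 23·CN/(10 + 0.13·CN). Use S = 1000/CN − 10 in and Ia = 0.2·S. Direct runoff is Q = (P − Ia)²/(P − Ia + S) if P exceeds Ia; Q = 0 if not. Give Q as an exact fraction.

NRCS table: meadow, continuous grass, soil group C → CN(II) = 71
Adjust CN=71 to AMC III: 23·71/(10 + 0.13·71) → 1633 ÷ (1923/100) = 163300/1923 ≈ 84.919
Retention S: 1000/CN − 10 with CN=84.919 → S = 2900/1633 ≈ 1.776 in
Initial abstraction Ia = S/5 = (2900/1633)/5 = 580/1633 ≈ 0.355 in
Excess rainfall: 4.180 − 0.355 = 3.825 in; P > Ia so Q > 0
Runoff Q = (P−Ia)²/(P−Ia+S) = (3.825)²/(3.825+1.776) = 97529416209/37338300050 ≈ 2.612 in

Q = 97529416209/37338300050 in ≈ 2.612 in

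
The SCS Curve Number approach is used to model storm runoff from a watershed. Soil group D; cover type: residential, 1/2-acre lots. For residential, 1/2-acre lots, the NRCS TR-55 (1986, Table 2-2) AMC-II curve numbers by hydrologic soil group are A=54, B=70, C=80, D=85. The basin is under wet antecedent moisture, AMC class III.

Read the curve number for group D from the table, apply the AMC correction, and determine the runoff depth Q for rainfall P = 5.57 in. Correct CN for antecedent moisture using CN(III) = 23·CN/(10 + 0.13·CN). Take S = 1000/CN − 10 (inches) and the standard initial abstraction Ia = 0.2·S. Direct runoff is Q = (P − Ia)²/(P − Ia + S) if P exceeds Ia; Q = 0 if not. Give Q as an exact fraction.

Q = 44853733369/9453871700 in ≈ 4.744 in

NRCS table: residential, 1/2-acre lots, soil group D → CN(II) = 85
CN(III) from CN(II)=85: (23·85)/(10 + 0.13·85) = 39100/421 ≈ 92.874
Max retention: S = 1000/(39100/421) − 10 = 300/391 in (≈ 0.767 in)
Ia = 0.2S: 0.2·0.767 = 0.153 in (exactly 60/391)
Excess rainfall: 5.570 − 0.153 = 5.417 in; P > Ia so Q > 0
Q = (211787/39100)²/((211787/39100) + 300/391) = (44853733369/1528810000)/(241787/39100) = 44853733369/9453871700 in ≈ 4.744 in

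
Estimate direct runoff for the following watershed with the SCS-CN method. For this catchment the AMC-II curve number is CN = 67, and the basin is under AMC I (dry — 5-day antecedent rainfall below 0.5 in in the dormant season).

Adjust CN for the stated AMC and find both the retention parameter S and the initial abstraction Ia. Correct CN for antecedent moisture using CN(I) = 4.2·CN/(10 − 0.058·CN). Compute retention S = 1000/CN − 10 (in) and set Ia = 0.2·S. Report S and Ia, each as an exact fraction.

Adjust CN=67 to AMC I: 4.2·67/(10 − 0.058·67) → (1407/5) ÷ (3057/500) = 46900/1019 ≈ 46.026
Retention S: 1000/CN − 10 with CN=46.026 → S = 5500/469 ≈ 11.727 in
Ia = 0.2S: 0.2·11.727 = 2.345 in (exactly 1100/469)

S = 5500/469 in ≈ 11.727 in; Ia = 1100/469 in ≈ 2.345 in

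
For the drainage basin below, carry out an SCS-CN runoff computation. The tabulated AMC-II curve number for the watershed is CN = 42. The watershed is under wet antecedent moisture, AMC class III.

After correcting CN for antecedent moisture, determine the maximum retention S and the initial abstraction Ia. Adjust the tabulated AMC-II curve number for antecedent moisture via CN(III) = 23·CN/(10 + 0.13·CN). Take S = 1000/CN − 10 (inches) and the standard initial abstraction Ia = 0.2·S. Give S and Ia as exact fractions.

Adjust CN=42 to AMC III: 23·42/(10 + 0.13·42) → 966 ÷ (773/50) = 48300/773 ≈ 62.484
Max retention: S = 1000/(48300/773) − 10 = 2900/483 in (≈ 6.004 in)
Ia = 0.2·(2900/483) = 580/483 in ≈ 1.201 in

S = 2900/483 in ≈ 6.004 in; Ia = 580/483 in ≈ 1.201 in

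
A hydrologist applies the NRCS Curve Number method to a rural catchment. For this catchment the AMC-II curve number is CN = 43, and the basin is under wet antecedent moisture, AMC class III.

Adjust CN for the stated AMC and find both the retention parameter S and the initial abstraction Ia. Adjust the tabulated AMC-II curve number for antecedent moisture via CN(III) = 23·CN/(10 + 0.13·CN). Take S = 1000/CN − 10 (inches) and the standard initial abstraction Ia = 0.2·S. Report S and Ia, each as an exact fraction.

Adjust CN=43 to AMC III: 23·43/(10 + 0.13·43) → 989 ÷ (1559/100) = 98900/1559 ≈ 63.438
Retention S: 1000/CN − 10 with CN=63.438 → S = 5700/989 ≈ 5.763 in
Ia = 0.2S: 0.2·5.763 = 1.153 in (exactly 1140/989)

S = 5700/989 in ≈ 5.763 in; Ia = 1140/989 in ≈ 1.153 in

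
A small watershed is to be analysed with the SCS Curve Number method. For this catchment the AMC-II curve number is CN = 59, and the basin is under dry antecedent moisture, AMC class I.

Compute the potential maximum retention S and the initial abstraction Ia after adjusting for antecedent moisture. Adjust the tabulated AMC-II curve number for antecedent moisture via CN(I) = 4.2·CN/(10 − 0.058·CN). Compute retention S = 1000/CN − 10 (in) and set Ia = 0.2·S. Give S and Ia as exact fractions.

S = 20500/1239 in ≈ 16.546 in; Ia = 4100/1239 in ≈ 3.309 in

CN(I) from CN(II)=59: (4.2·59)/(10 − 0.058·59) = 123900/3289 ≈ 37.671
S = 1000/(123900/3289) − 10 = 20500/1239 in ≈ 16.546 in
Initial abstraction Ia = S/5 = (20500/1239)/5 = 4100/1239 ≈ 3.309 in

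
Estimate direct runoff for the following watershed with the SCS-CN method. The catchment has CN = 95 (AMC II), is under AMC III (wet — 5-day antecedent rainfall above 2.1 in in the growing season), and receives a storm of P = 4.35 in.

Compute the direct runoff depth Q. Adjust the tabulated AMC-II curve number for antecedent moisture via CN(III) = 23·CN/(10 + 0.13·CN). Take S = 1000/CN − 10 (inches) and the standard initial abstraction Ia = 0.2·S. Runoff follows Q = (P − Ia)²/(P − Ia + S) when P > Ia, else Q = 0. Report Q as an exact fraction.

Q = 1415189161/346270060 in ≈ 4.087 in

Adjust CN=95 to AMC III: 23·95/(10 + 0.13·95) → 2185 ÷ (447/20) = 43700/447 ≈ 97.763
Max retention: S = 1000/(43700/447) − 10 = 100/437 in (≈ 0.229 in)
Initial abstraction Ia = S/5 = (100/437)/5 = 20/437 ≈ 0.046 in
Excess rainfall: 4.350 − 0.046 = 4.304 in; P > Ia so Q > 0
Q = (37619/8740)²/((37619/8740) + 100/437) = (1415189161/76387600)/(39619/8740) = 1415189161/346270060 in ≈ 4.087 in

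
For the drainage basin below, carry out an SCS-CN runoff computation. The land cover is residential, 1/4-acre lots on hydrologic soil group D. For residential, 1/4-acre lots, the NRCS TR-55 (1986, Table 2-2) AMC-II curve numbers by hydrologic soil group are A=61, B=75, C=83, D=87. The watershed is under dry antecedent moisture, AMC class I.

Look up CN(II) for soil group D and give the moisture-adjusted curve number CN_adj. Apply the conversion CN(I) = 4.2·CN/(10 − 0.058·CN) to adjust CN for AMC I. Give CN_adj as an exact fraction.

NRCS table: residential, 1/4-acre lots, soil group D → CN(II) = 87
CN(I) from CN(II)=87: (4.2·87)/(10 − 0.058·87) = 182700/2477 ≈ 73.759

CN_adj = 182700/2477 ≈ 73.759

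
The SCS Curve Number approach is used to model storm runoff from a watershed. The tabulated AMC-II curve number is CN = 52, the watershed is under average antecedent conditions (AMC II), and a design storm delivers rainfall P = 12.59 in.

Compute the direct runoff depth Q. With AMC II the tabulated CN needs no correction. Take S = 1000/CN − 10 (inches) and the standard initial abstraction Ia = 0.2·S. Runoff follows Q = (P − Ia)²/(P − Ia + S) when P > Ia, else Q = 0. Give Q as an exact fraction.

Q = 195077089/33757100 in ≈ 5.779 in

Average conditions: CN = 52 (no AMC adjustment).
S = 1000/52 − 10 = 120/13 in ≈ 9.231 in
Ia = 0.2·(120/13) = 24/13 in ≈ 1.846 in
Excess rainfall: 12.590 − 1.846 = 10.744 in; P > Ia so Q > 0
Q = (13967/1300)²/((13967/1300) + 120/13) = (195077089/1690000)/(25967/1300) = 195077089/33757100 in ≈ 5.779 in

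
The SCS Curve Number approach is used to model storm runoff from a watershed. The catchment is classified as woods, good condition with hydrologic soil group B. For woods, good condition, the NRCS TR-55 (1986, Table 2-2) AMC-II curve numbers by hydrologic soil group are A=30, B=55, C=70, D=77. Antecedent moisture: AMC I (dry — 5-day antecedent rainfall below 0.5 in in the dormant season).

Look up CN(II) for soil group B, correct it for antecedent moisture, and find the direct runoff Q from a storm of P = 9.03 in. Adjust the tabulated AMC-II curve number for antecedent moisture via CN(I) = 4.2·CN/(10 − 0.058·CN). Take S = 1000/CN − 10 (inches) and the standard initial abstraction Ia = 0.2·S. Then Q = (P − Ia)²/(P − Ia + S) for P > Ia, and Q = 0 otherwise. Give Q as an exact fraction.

NRCS table: woods, good condition, soil group B → CN(II) = 55
Dry (AMC I): CN(I) = 4.2·55/(10 − 0.058·55) = 231/(681/100) = 7700/227 ≈ 33.921
S = 1000/(7700/227) − 10 = 1500/77 in ≈ 19.481 in
Initial abstraction Ia = S/5 = (1500/77)/5 = 300/77 ≈ 3.896 in
Since P=9.030 > Ia=3.896: effective rainfall P−Ia = 39531/7700 in
Q: (39531/7700)² ÷ (189531/7700) = 173633329/162154300 in (≈ 1.071 in)

Q = 173633329/162154300 in ≈ 1.071 in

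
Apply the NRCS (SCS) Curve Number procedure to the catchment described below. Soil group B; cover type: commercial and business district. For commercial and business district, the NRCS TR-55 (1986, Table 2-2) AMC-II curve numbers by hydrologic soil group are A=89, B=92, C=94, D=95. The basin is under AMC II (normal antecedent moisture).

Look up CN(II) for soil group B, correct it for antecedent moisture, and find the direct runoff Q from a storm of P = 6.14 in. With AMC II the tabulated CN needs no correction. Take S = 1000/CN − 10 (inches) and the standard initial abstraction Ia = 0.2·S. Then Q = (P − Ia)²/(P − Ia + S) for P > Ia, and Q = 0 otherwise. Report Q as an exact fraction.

Q = 47073321/9040150 in ≈ 5.207 in

NRCS table: commercial and business district, soil group B → CN(II) = 92
AMC II — tabulated CN = 92 applies directly.
Max retention: S = 1000/92 − 10 = 20/23 in (≈ 0.870 in)
Ia = 0.2S: 0.2·0.870 = 0.174 in (exactly 4/23)
Since P=6.140 > Ia=0.174: effective rainfall P−Ia = 6861/1150 in
Q: (6861/1150)² ÷ (7861/1150) = 47073321/9040150 in (≈ 5.207 in)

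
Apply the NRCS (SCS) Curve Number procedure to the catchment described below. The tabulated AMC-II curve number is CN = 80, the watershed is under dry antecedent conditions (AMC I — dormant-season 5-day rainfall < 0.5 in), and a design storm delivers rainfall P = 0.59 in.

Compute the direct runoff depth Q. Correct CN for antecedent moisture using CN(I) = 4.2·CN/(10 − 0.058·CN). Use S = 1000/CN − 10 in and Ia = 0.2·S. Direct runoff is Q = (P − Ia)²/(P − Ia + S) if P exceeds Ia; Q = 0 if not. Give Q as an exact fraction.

CN(I) from CN(II)=80: (4.2·80)/(10 − 0.058·80) = 4200/67 ≈ 62.687
Max retention: S = 1000/(4200/67) − 10 = 125/21 in (≈ 5.952 in)
Ia = 0.2S: 0.2·5.952 = 1.190 in (exactly 25/21)
P = 0.590 ≤ Ia = 1.190 in: entire storm abstracted, Q = 0.

Q = 0 in ≈ 0.000 in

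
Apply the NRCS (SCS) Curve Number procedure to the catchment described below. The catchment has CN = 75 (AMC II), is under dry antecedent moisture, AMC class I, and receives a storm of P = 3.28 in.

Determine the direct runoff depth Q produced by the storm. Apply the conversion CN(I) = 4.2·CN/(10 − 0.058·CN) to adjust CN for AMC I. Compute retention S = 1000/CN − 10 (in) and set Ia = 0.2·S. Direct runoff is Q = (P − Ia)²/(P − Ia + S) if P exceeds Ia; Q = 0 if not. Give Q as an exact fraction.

Q = 3553778/11943225 in ≈ 0.298 in

CN(I) from CN(II)=75: (4.2·75)/(10 − 0.058·75) = 6300/113 ≈ 55.752
Retention S: 1000/CN − 10 with CN=55.752 → S = 500/63 ≈ 7.937 in
Ia = 0.2·(500/63) = 100/63 in ≈ 1.587 in
Excess rainfall: 3.280 − 1.587 = 1.693 in; P > Ia so Q > 0
Q = (2666/1575)²/((2666/1575) + 500/63) = (7107556/2480625)/(15166/1575) = 3553778/11943225 in ≈ 0.298 in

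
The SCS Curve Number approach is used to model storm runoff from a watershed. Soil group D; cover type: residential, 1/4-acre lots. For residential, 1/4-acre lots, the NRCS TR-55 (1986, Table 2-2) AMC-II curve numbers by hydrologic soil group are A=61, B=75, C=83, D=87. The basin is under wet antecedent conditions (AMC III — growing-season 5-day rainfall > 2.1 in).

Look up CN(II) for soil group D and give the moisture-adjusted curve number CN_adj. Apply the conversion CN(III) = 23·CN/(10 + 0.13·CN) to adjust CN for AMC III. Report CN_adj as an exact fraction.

CN_adj = 200100/2131 ≈ 93.900

NRCS table: residential, 1/4-acre lots, soil group D → CN(II) = 87
Adjust CN=87 to AMC III: 23·87/(10 + 0.13·87) → 2001 ÷ (2131/100) = 200100/2131 ≈ 93.900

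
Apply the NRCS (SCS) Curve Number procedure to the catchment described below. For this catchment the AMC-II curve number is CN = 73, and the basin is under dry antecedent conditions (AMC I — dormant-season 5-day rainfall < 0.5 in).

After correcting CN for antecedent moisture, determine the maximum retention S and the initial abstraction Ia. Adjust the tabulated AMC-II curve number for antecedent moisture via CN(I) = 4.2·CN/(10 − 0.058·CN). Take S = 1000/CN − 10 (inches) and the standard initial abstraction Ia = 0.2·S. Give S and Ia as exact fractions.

S = 4500/511 in ≈ 8.806 in; Ia = 900/511 in ≈ 1.761 in

Dry (AMC I): CN(I) = 4.2·73/(10 − 0.058·73) = (1533/5)/(2883/500) = 51100/961 ≈ 53.174
S = 1000/(51100/961) − 10 = 4500/511 in ≈ 8.806 in
Ia = 0.2·(4500/511) = 900/511 in ≈ 1.761 in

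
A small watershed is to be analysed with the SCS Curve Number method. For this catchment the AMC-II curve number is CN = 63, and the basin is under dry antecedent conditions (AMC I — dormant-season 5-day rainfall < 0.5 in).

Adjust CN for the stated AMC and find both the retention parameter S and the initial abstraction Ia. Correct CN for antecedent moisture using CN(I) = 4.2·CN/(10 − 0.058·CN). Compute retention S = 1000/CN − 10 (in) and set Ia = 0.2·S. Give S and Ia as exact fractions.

S = 18500/1323 in ≈ 13.983 in; Ia = 3700/1323 in ≈ 2.797 in

Dry (AMC I): CN(I) = 4.2·63/(10 − 0.058·63) = (1323/5)/(3173/500) = 132300/3173 ≈ 41.696
Max retention: S = 1000/(132300/3173) − 10 = 18500/1323 in (≈ 13.983 in)
Ia = 0.2S: 0.2·13.983 = 2.797 in (exactly 3700/1323)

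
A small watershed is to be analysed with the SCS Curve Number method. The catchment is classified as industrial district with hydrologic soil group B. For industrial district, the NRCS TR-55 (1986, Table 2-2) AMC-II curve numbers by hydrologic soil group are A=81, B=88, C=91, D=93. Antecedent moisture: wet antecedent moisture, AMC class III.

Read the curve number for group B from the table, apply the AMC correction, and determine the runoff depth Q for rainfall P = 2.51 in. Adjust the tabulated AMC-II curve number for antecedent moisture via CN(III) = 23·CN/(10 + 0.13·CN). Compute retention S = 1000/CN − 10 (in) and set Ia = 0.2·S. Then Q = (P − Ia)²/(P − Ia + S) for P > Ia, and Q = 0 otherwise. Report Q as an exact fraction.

NRCS table: industrial district, soil group B → CN(II) = 88
Wet (AMC III): CN(III) = 23·88/(10 + 0.13·88) = 2024/(536/25) = 6325/67 ≈ 94.403
Max retention: S = 1000/(6325/67) − 10 = 150/253 in (≈ 0.593 in)
Ia = 0.2S: 0.2·0.593 = 0.119 in (exactly 30/253)
Excess rainfall: 2.510 − 0.119 = 2.391 in; P > Ia so Q > 0
Q = (60503/25300)²/((60503/25300) + 150/253) = (3660613009/640090000)/(75503/25300) = 3660613009/1910225900 in ≈ 1.916 in

Q = 3660613009/1910225900 in ≈ 1.916 in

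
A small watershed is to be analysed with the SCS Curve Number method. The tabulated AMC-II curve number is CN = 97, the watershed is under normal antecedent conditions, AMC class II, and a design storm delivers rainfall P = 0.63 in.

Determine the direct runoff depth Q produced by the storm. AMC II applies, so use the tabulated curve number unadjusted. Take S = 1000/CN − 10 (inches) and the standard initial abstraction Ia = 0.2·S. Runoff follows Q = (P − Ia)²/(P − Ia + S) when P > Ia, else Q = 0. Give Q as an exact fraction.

Q = 10123707/27518900 in ≈ 0.368 in

AMC II — tabulated CN = 97 applies directly.
Max retention: S = 1000/97 − 10 = 30/97 in (≈ 0.309 in)
Ia = 0.2·(30/97) = 6/97 in ≈ 0.062 in
Excess rainfall: 0.630 − 0.062 = 0.568 in; P > Ia so Q > 0
Q = (5511/9700)²/((5511/9700) + 30/97) = (30371121/94090000)/(8511/9700) = 10123707/27518900 in ≈ 0.368 in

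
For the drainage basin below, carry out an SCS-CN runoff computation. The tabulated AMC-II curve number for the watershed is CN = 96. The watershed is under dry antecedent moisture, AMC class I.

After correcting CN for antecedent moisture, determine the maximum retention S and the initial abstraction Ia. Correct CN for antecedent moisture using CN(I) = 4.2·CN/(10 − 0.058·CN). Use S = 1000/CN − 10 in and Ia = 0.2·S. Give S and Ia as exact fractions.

Dry (AMC I): CN(I) = 4.2·96/(10 − 0.058·96) = (2016/5)/(554/125) = 25200/277 ≈ 90.975
S = 1000/(25200/277) − 10 = 125/126 in ≈ 0.992 in
Initial abstraction Ia = S/5 = (125/126)/5 = 25/126 ≈ 0.198 in

S = 125/126 in ≈ 0.992 in; Ia = 25/126 in ≈ 0.198 in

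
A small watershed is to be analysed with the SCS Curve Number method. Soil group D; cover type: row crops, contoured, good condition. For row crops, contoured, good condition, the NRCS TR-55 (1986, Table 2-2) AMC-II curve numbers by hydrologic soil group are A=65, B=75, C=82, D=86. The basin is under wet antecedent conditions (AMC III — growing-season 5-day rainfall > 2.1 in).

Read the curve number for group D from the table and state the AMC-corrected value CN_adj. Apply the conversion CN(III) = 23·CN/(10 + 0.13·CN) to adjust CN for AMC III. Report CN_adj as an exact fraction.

CN_adj = 98900/1059 ≈ 93.390

NRCS table: row crops, contoured, good condition, soil group D → CN(II) = 86
Wet (AMC III): CN(III) = 23·86/(10 + 0.13·86) = 1978/(1059/50) = 98900/1059 ≈ 93.390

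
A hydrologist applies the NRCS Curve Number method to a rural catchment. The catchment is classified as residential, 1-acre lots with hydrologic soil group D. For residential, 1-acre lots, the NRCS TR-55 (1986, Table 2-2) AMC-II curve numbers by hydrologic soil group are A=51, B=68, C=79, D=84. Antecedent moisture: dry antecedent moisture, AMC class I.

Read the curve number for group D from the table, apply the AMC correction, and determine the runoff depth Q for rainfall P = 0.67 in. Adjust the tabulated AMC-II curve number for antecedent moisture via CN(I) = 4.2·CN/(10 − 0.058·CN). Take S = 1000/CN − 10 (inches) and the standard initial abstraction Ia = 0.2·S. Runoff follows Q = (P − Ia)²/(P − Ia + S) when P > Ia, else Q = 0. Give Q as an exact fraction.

Q = 0 in ≈ 0.000 in

NRCS table: residential, 1-acre lots, soil group D → CN(II) = 84
Adjust CN=84 to AMC I: 4.2·84/(10 − 0.058·84) → (1764/5) ÷ (641/125) = 44100/641 ≈ 68.799
S = 1000/(44100/641) − 10 = 2000/441 in ≈ 4.535 in
Ia = 0.2·(2000/441) = 400/441 in ≈ 0.907 in
P = 0.670 ≤ Ia = 0.907 in: entire storm abstracted, Q = 0.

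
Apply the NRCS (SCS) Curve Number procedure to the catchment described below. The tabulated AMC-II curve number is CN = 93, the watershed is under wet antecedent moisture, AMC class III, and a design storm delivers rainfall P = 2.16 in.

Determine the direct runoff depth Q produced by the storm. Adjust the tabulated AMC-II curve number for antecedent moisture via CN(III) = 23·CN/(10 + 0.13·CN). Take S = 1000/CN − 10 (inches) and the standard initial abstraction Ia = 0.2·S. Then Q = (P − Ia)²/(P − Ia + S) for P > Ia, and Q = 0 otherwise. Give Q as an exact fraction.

Wet (AMC III): CN(III) = 23·93/(10 + 0.13·93) = 2139/(2209/100) = 213900/2209 ≈ 96.831
Max retention: S = 1000/(213900/2209) − 10 = 700/2139 in (≈ 0.327 in)
Ia = 0.2·(700/2139) = 140/2139 in ≈ 0.065 in
Since P=2.160 > Ia=0.065: effective rainfall P−Ia = 112006/53475 in
Q = (112006/53475)²/((112006/53475) + 700/2139) = (12545344036/2859575625)/(129506/53475) = 6272672018/3462666675 in ≈ 1.812 in

Q = 6272672018/3462666675 in ≈ 1.812 in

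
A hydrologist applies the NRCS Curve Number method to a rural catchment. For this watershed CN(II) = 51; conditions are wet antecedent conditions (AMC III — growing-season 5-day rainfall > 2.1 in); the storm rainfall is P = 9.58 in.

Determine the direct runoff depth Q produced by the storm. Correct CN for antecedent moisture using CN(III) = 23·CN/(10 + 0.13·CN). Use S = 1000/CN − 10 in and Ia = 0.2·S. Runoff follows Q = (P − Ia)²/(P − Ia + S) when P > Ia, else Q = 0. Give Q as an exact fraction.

CN(III) from CN(II)=51: (23·51)/(10 + 0.13·51) = 117300/1663 ≈ 70.535
S = 1000/(117300/1663) − 10 = 4900/1173 in ≈ 4.177 in
Ia = 0.2S: 0.2·4.177 = 0.835 in (exactly 980/1173)
P − Ia = 9.580 − 0.835 = 512867/58650 ≈ 8.745 in (> 0, runoff occurs)
Runoff Q = (P−Ia)²/(P−Ia+S) = (8.745)²/(8.745+4.177) = 263032559689/44448899550 ≈ 5.918 in

Q = 263032559689/44448899550 in ≈ 5.918 in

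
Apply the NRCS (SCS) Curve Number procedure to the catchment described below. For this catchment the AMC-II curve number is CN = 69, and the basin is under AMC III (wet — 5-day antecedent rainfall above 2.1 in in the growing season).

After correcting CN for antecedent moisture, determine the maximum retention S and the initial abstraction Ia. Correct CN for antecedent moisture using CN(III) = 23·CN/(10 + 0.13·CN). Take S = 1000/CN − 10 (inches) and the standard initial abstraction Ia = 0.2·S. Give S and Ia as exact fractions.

Adjust CN=69 to AMC III: 23·69/(10 + 0.13·69) → 1587 ÷ (1897/100) = 158700/1897 ≈ 83.658
S = 1000/(158700/1897) − 10 = 3100/1587 in ≈ 1.953 in
Initial abstraction Ia = S/5 = (3100/1587)/5 = 620/1587 ≈ 0.391 in

S = 3100/1587 in ≈ 1.953 in; Ia = 620/1587 in ≈ 0.391 in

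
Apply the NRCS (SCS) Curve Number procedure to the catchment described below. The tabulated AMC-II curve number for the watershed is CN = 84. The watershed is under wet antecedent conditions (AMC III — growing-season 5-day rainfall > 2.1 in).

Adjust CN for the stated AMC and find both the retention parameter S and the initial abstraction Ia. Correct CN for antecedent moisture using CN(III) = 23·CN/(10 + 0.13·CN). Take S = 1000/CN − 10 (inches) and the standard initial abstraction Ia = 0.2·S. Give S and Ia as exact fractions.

S = 400/483 in ≈ 0.828 in; Ia = 80/483 in ≈ 0.166 in

Wet (AMC III): CN(III) = 23·84/(10 + 0.13·84) = 1932/(523/25) = 48300/523 ≈ 92.352
Retention S: 1000/CN − 10 with CN=92.352 → S = 400/483 ≈ 0.828 in
Ia = 0.2S: 0.2·0.828 = 0.166 in (exactly 80/483)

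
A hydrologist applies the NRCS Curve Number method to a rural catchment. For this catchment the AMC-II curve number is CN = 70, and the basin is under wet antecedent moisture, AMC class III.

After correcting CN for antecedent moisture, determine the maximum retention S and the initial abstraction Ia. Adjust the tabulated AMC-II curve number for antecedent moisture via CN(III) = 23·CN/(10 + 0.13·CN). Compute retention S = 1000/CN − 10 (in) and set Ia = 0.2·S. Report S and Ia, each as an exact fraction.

S = 300/161 in ≈ 1.863 in; Ia = 60/161 in ≈ 0.373 in

Wet (AMC III): CN(III) = 23·70/(10 + 0.13·70) = 1610/(191/10) = 16100/191 ≈ 84.293
Max retention: S = 1000/(16100/191) − 10 = 300/161 in (≈ 1.863 in)
Ia = 0.2·(300/161) = 60/161 in ≈ 0.373 in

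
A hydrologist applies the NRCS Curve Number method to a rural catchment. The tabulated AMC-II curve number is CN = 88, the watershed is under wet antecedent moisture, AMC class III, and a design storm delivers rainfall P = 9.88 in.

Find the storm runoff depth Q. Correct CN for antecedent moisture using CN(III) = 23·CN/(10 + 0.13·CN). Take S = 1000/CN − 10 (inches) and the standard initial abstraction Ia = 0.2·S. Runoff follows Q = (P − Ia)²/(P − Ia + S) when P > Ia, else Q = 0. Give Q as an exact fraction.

CN(III) from CN(II)=88: (23·88)/(10 + 0.13·88) = 6325/67 ≈ 94.403
S = 1000/(6325/67) − 10 = 150/253 in ≈ 0.593 in
Initial abstraction Ia = S/5 = (150/253)/5 = 30/253 ≈ 0.119 in
Since P=9.880 > Ia=0.119: effective rainfall P−Ia = 61741/6325 in
Q = (61741/6325)²/((61741/6325) + 150/253) = (3811951081/40005625)/(65491/6325) = 3811951081/414230575 in ≈ 9.202 in

Q = 3811951081/414230575 in ≈ 9.202 in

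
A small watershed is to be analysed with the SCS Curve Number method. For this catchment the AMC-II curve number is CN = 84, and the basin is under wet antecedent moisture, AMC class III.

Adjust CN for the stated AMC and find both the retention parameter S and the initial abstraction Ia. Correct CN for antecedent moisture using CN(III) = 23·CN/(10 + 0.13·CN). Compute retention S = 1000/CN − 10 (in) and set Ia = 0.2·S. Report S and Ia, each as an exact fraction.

S = 400/483 in ≈ 0.828 in; Ia = 80/483 in ≈ 0.166 in

CN(III) from CN(II)=84: (23·84)/(10 + 0.13·84) = 48300/523 ≈ 92.352
S = 1000/(48300/523) − 10 = 400/483 in ≈ 0.828 in
Initial abstraction Ia = S/5 = (400/483)/5 = 80/483 ≈ 0.166 in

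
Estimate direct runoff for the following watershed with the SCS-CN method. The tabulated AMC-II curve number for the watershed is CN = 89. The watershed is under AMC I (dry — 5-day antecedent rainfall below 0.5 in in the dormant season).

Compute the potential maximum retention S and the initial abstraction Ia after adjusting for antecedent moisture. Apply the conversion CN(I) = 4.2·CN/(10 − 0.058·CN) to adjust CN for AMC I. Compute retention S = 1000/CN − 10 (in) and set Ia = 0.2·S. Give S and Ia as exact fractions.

Dry (AMC I): CN(I) = 4.2·89/(10 − 0.058·89) = (1869/5)/(2419/500) = 186900/2419 ≈ 77.263
Max retention: S = 1000/(186900/2419) − 10 = 5500/1869 in (≈ 2.943 in)
Ia = 0.2S: 0.2·2.943 = 0.589 in (exactly 1100/1869)

S = 5500/1869 in ≈ 2.943 in; Ia = 1100/1869 in ≈ 0.589 in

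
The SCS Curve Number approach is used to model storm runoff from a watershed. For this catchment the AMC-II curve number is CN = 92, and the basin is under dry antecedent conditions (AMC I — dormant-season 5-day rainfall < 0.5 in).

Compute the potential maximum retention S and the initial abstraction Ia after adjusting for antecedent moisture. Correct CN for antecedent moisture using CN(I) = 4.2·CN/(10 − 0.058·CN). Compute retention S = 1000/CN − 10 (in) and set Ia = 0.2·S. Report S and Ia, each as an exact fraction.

Adjust CN=92 to AMC I: 4.2·92/(10 − 0.058·92) → (1932/5) ÷ (583/125) = 48300/583 ≈ 82.847
Max retention: S = 1000/(48300/583) − 10 = 1000/483 in (≈ 2.070 in)
Ia = 0.2·(1000/483) = 200/483 in ≈ 0.414 in

S = 1000/483 in ≈ 2.070 in; Ia = 200/483 in ≈ 0.414 in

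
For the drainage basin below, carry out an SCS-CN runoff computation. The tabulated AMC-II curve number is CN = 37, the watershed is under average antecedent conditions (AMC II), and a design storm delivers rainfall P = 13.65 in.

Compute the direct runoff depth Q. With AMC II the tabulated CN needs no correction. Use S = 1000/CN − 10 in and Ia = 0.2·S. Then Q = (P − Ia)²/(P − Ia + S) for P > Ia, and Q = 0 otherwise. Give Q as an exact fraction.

AMC II — tabulated CN = 37 applies directly.
Max retention: S = 1000/37 − 10 = 630/37 in (≈ 17.027 in)
Ia = 0.2·(630/37) = 126/37 in ≈ 3.405 in
Since P=13.650 > Ia=3.405: effective rainfall P−Ia = 7581/740 in
Q: (7581/740)² ÷ (20181/740) = 2736741/711140 in (≈ 3.848 in)

Q = 2736741/711140 in ≈ 3.848 in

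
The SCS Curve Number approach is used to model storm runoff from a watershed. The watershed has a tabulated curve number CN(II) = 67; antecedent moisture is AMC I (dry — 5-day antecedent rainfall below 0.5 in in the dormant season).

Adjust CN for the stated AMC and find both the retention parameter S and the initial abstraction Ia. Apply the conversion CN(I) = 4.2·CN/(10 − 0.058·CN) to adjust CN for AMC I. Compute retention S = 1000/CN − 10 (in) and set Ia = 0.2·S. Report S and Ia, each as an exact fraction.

S = 5500/469 in ≈ 11.727 in; Ia = 1100/469 in ≈ 2.345 in

CN(I) from CN(II)=67: (4.2·67)/(10 − 0.058·67) = 46900/1019 ≈ 46.026
Retention S: 1000/CN − 10 with CN=46.026 → S = 5500/469 ≈ 11.727 in
Initial abstraction Ia = S/5 = (5500/469)/5 = 1100/469 ≈ 2.345 in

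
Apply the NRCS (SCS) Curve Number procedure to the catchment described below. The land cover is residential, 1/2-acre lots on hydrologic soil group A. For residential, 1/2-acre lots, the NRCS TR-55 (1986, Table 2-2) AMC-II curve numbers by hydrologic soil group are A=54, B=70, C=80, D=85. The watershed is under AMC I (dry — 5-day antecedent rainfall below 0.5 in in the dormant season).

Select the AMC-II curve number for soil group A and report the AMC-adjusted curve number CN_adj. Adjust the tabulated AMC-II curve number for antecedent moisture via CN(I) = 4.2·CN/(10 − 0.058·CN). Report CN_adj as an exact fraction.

NRCS table: residential, 1/2-acre lots, soil group A → CN(II) = 54
CN(I) from CN(II)=54: (4.2·54)/(10 − 0.058·54) = 56700/1717 ≈ 33.023

CN_adj = 56700/1717 ≈ 33.023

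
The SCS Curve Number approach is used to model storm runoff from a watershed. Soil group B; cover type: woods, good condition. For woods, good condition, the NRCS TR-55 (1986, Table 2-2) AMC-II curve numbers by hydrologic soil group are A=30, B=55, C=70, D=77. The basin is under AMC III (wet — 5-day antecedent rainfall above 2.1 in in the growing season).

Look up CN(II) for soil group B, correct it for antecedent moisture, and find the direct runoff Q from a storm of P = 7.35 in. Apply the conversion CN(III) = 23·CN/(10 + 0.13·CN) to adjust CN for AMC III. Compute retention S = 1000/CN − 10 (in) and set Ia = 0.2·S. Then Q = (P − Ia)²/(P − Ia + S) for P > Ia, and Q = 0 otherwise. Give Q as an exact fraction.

NRCS table: woods, good condition, soil group B → CN(II) = 55
Wet (AMC III): CN(III) = 23·55/(10 + 0.13·55) = 1265/(343/20) = 25300/343 ≈ 73.761
S = 1000/(25300/343) − 10 = 900/253 in ≈ 3.557 in
Ia = 0.2·(900/253) = 180/253 in ≈ 0.711 in
Since P=7.350 > Ia=0.711: effective rainfall P−Ia = 33591/5060 in
Runoff Q = (P−Ia)²/(P−Ia+S) = (6.639)²/(6.639+3.557) = 376118427/87016820 ≈ 4.322 in

Q = 376118427/87016820 in ≈ 4.322 in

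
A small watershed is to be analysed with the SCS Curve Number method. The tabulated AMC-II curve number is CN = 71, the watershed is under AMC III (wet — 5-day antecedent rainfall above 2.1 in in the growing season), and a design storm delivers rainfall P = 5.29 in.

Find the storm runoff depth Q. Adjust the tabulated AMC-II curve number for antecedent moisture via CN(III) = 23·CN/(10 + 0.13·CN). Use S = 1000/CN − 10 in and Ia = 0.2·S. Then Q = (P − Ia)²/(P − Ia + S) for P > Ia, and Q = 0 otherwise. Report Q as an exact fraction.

Adjust CN=71 to AMC III: 23·71/(10 + 0.13·71) → 1633 ÷ (1923/100) = 163300/1923 ≈ 84.919
S = 1000/(163300/1923) − 10 = 2900/1633 in ≈ 1.776 in
Ia = 0.2·(2900/1633) = 580/1633 in ≈ 0.355 in
Excess rainfall: 5.290 − 0.355 = 4.935 in; P > Ia so Q > 0
Q: (805857/163300)² ÷ (1095857/163300) = 649405504449/178953448100 in (≈ 3.629 in)

Q = 649405504449/178953448100 in ≈ 3.629 in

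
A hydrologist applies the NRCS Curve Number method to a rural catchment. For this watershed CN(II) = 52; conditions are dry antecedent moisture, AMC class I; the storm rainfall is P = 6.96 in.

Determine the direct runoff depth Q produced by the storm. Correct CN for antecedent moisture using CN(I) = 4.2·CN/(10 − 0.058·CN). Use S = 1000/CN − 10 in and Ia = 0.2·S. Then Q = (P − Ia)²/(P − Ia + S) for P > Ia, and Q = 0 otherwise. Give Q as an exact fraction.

Q = 17017778/63511175 in ≈ 0.268 in

Dry (AMC I): CN(I) = 4.2·52/(10 − 0.058·52) = (1092/5)/(873/125) = 9100/291 ≈ 31.271
Retention S: 1000/CN − 10 with CN=31.271 → S = 2000/91 ≈ 21.978 in
Ia = 0.2·(2000/91) = 400/91 in ≈ 4.396 in
Excess rainfall: 6.960 − 4.396 = 2.564 in; P > Ia so Q > 0
Runoff Q = (P−Ia)²/(P−Ia+S) = (2.564)²/(2.564+21.978) = 17017778/63511175 ≈ 0.268 in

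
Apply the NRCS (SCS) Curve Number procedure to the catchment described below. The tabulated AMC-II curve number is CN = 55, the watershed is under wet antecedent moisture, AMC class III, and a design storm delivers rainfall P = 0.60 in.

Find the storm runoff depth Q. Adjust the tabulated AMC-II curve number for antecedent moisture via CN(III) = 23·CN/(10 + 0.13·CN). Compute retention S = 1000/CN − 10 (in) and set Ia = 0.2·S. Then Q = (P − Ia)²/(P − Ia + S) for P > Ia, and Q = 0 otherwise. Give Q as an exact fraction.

Wet (AMC III): CN(III) = 23·55/(10 + 0.13·55) = 1265/(343/20) = 25300/343 ≈ 73.761
Max retention: S = 1000/(25300/343) − 10 = 900/253 in (≈ 3.557 in)
Initial abstraction Ia = S/5 = (900/253)/5 = 180/253 ≈ 0.711 in
P = 0.600 ≤ Ia = 0.711 in: entire storm abstracted, Q = 0.

Q = 0 in ≈ 0.000 in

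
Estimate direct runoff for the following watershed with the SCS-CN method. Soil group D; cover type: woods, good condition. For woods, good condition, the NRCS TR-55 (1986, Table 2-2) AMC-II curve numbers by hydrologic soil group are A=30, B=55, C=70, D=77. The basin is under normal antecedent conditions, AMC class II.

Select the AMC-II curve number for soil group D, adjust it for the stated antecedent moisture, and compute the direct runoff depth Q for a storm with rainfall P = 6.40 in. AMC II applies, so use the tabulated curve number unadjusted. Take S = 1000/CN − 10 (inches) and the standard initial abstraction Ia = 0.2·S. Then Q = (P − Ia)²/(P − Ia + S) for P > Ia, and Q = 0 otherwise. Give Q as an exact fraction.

NRCS table: woods, good condition, soil group D → CN(II) = 77
AMC II — tabulated CN = 77 applies directly.
Max retention: S = 1000/77 − 10 = 230/77 in (≈ 2.987 in)
Ia = 0.2·(230/77) = 46/77 in ≈ 0.597 in
P − Ia = 6.400 − 0.597 = 2234/385 ≈ 5.803 in (> 0, runoff occurs)
Q: (2234/385)² ÷ (3384/385) = 1247689/325710 in (≈ 3.831 in)

Q = 1247689/325710 in ≈ 3.831 in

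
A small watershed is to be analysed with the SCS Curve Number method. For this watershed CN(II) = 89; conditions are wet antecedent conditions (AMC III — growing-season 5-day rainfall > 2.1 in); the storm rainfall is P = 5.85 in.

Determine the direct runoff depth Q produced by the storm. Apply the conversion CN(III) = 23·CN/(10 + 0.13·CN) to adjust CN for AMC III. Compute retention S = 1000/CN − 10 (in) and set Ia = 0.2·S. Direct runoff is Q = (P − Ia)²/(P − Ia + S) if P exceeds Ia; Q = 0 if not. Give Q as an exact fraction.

Q = 55271539801/10525633060 in ≈ 5.251 in

CN(III) from CN(II)=89: (23·89)/(10 + 0.13·89) = 204700/2157 ≈ 94.900
Max retention: S = 1000/(204700/2157) − 10 = 1100/2047 in (≈ 0.537 in)
Ia = 0.2S: 0.2·0.537 = 0.107 in (exactly 220/2047)
Since P=5.850 > Ia=0.107: effective rainfall P−Ia = 235099/40940 in
Runoff Q = (P−Ia)²/(P−Ia+S) = (5.743)²/(5.743+0.537) = 55271539801/10525633060 ≈ 5.251 in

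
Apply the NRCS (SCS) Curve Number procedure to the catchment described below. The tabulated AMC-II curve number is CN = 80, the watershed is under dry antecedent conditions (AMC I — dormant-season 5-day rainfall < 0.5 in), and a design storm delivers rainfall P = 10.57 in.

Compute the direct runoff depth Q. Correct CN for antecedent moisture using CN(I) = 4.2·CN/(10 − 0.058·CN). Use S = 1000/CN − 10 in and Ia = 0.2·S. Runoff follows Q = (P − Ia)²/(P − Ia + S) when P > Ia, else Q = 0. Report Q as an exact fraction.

Q = 387971809/67613700 in ≈ 5.738 in

Dry (AMC I): CN(I) = 4.2·80/(10 − 0.058·80) = 336/(134/25) = 4200/67 ≈ 62.687
Max retention: S = 1000/(4200/67) − 10 = 125/21 in (≈ 5.952 in)
Initial abstraction Ia = S/5 = (125/21)/5 = 25/21 ≈ 1.190 in
Since P=10.570 > Ia=1.190: effective rainfall P−Ia = 19697/2100 in
Runoff Q = (P−Ia)²/(P−Ia+S) = (9.380)²/(9.380+5.952) = 387971809/67613700 ≈ 5.738 in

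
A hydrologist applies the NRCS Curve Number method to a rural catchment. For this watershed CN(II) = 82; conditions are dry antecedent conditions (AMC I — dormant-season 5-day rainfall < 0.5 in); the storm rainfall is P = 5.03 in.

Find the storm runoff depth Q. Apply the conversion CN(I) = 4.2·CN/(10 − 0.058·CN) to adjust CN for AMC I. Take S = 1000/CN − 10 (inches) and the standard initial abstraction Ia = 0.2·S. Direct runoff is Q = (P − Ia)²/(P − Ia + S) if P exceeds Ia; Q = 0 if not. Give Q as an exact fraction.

Adjust CN=82 to AMC I: 4.2·82/(10 − 0.058·82) → (1722/5) ÷ (1311/250) = 28700/437 ≈ 65.675
Retention S: 1000/CN − 10 with CN=65.675 → S = 1500/287 ≈ 5.226 in
Initial abstraction Ia = S/5 = (1500/287)/5 = 300/287 ≈ 1.045 in
Excess rainfall: 5.030 − 1.045 = 3.985 in; P > Ia so Q > 0
Q = (114361/28700)²/((114361/28700) + 1500/287) = (13078438321/823690000)/(264361/28700) = 13078438321/7587160700 in ≈ 1.724 in

Q = 13078438321/7587160700 in ≈ 1.724 in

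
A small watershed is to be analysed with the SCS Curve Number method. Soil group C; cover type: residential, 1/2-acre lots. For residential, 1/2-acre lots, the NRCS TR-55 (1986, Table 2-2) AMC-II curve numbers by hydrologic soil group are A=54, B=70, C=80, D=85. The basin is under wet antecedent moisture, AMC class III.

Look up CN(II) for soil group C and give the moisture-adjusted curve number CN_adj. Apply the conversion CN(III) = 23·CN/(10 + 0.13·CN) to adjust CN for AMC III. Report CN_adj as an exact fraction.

NRCS table: residential, 1/2-acre lots, soil group C → CN(II) = 80
Wet (AMC III): CN(III) = 23·80/(10 + 0.13·80) = 1840/(102/5) = 4600/51 ≈ 90.196

CN_adj = 4600/51 ≈ 90.196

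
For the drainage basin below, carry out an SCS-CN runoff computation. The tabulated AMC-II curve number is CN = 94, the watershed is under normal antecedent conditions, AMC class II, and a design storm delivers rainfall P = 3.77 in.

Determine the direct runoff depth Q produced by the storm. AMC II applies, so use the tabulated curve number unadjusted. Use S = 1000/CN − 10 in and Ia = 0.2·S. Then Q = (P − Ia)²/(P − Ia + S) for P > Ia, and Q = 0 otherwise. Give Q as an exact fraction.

Q = 293060161/94559300 in ≈ 3.099 in

CN(II) = 94; AMC II needs no correction.
S = 1000/94 − 10 = 30/47 in ≈ 0.638 in
Initial abstraction Ia = S/5 = (30/47)/5 = 6/47 ≈ 0.128 in
Since P=3.770 > Ia=0.128: effective rainfall P−Ia = 17119/4700 in
Runoff Q = (P−Ia)²/(P−Ia+S) = (3.642)²/(3.642+0.638) = 293060161/94559300 ≈ 3.099 in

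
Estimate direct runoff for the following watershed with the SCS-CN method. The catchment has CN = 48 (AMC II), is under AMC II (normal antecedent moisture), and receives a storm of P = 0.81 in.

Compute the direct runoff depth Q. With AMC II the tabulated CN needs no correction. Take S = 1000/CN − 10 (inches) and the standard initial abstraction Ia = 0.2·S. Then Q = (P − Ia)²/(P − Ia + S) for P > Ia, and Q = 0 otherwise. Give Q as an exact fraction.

Average conditions: CN = 48 (no AMC adjustment).
Retention S: 1000/CN − 10 with CN=48.000 → S = 65/6 ≈ 10.833 in
Ia = 0.2·(65/6) = 13/6 in ≈ 2.167 in
P = 0.810 ≤ Ia = 2.167 in: entire storm abstracted, Q = 0.

Q = 0 in ≈ 0.000 in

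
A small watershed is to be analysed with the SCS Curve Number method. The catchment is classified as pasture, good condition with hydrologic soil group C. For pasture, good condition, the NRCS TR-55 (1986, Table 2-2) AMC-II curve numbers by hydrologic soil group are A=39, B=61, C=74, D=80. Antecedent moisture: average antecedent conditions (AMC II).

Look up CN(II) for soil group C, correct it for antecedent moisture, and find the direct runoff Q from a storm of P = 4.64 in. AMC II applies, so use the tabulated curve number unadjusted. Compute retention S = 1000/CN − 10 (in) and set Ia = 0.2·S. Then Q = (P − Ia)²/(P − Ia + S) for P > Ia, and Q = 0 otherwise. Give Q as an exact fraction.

Q = 3316041/1593775 in ≈ 2.081 in

NRCS table: pasture, good condition, soil group C → CN(II) = 74
AMC II — tabulated CN = 74 applies directly.
S = 1000/74 − 10 = 130/37 in ≈ 3.514 in
Ia = 0.2S: 0.2·3.514 = 0.703 in (exactly 26/37)
P − Ia = 4.640 − 0.703 = 3642/925 ≈ 3.937 in (> 0, runoff occurs)
Q = (3642/925)²/((3642/925) + 130/37) = (13264164/855625)/(6892/925) = 3316041/1593775 in ≈ 2.081 in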